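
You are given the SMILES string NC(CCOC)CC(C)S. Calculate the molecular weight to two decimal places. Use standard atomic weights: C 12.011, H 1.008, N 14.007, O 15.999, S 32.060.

163.28 g/mol

First, the molecular formula is C7H17NOS (counting implicit H from valence).
  C: 7 × 12.011 = 84.077
  H: 17 × 1.008 = 17.136
  N: 1 × 14.007 = 14.007
  O: 1 × 15.999 = 15.999
  S: 1 × 32.060 = 32.060
Sum: 7×12.011 + 17×1.008 + 1×14.007 + 1×15.999 + 1×32.060 = 163.279 → 163.28 g/mol.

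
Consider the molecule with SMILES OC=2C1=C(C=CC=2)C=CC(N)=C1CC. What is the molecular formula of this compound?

C12H13NO

Walk through each heavy atom and fill implicit hydrogens from standard valence (C 4, N 3, O 2, S 2, halogen 1):
  atom 1: O, bond orders sum to 1 (valence 2) → 1 H
  atom 2: C, bond orders sum to 4 (valence 4) → 0 H
  atom 3: C, bond orders sum to 4 (valence 4) → 0 H
  atom 4: C, bond orders sum to 4 (valence 4) → 0 H
  atom 5: C, bond orders sum to 3 (valence 4) → 1 H
  atom 6: C, bond orders sum to 3 (valence 4) → 1 H
  atom 7: C, bond orders sum to 3 (valence 4) → 1 H
  atom 8: C, bond orders sum to 3 (valence 4) → 1 H
  atom 9: C, bond orders sum to 3 (valence 4) → 1 H
  atom 10: C, bond orders sum to 4 (valence 4) → 0 H
  atom 11: N, bond orders sum to 1 (valence 3) → 2 H
  atom 12: C, bond orders sum to 4 (valence 4) → 0 H
  atom 13: C, bond orders sum to 2 (valence 4) → 2 H
  atom 14: C, bond orders sum to 1 (valence 4) → 3 H
Totals → C:12, H:13, N:1, O:1.
In Hill order: C12H13NO.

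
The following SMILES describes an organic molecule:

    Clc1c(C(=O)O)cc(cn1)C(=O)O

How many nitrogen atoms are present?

Scan the SMILES for N atoms (remember two-letter symbols like Cl and Br are single atoms).
Nitrogen count: 1.

1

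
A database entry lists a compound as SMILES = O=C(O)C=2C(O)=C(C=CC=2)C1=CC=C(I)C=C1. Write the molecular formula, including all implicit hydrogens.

Walk through each heavy atom and fill implicit hydrogens from standard valence (C 4, N 3, O 2, S 2, halogen 1):
  atom 1: O, bond orders sum to 2 (valence 2) → 0 H
  atom 2: C, bond orders sum to 4 (valence 4) → 0 H
  atom 3: O, bond orders sum to 1 (valence 2) → 1 H
  atom 4: C, bond orders sum to 4 (valence 4) → 0 H
  atom 5: C, bond orders sum to 4 (valence 4) → 0 H
  atom 6: O, bond orders sum to 1 (valence 2) → 1 H
  atom 7: C, bond orders sum to 4 (valence 4) → 0 H
  atom 8: C, bond orders sum to 3 (valence 4) → 1 H
  atom 9: C, bond orders sum to 3 (valence 4) → 1 H
  atom 10: C, bond orders sum to 3 (valence 4) → 1 H
  atom 11: C, bond orders sum to 4 (valence 4) → 0 H
  atom 12: C, bond orders sum to 3 (valence 4) → 1 H
  atom 13: C, bond orders sum to 3 (valence 4) → 1 H
  atom 14: C, bond orders sum to 4 (valence 4) → 0 H
  atom 15: I (halogen, monovalent) → 0 H
  atom 16: C, bond orders sum to 3 (valence 4) → 1 H
  atom 17: C, bond orders sum to 3 (valence 4) → 1 H
Totals → C:13, H:9, I:1, O:3.

C13H9IO3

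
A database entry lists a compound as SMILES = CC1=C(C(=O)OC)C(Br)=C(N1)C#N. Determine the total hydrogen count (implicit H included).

Walk through each heavy atom and fill implicit hydrogens from standard valence (C 4, N 3, O 2, S 2, halogen 1):
  atom 1: C, bond orders sum to 1 (valence 4) → 3 H
  atom 2: C, bond orders sum to 4 (valence 4) → 0 H
  atom 3: C, bond orders sum to 4 (valence 4) → 0 H
  atom 4: C, bond orders sum to 4 (valence 4) → 0 H
  atom 5: O, bond orders sum to 2 (valence 2) → 0 H
  atom 6: O, bond orders sum to 2 (valence 2) → 0 H
  atom 7: C, bond orders sum to 1 (valence 4) → 3 H
  atom 8: C, bond orders sum to 4 (valence 4) → 0 H
  atom 9: Br (halogen, monovalent) → 0 H
  atom 10: C, bond orders sum to 4 (valence 4) → 0 H
  atom 11: N, bond orders sum to 2 (valence 3) → 1 H
  atom 12: C, bond orders sum to 4 (valence 4) → 0 H
  atom 13: N, bond orders sum to 3 (valence 3) → 0 H
Total hydrogens: 7.

7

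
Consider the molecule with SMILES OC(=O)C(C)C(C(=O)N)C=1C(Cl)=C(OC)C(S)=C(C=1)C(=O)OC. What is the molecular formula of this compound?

C14H16ClNO6S

Walk through each heavy atom and fill implicit hydrogens from standard valence (C 4, N 3, O 2, S 2, halogen 1):
  atom 1: O, bond orders sum to 1 (valence 2) → 1 H
  atom 2: C, bond orders sum to 4 (valence 4) → 0 H
  atom 3: O, bond orders sum to 2 (valence 2) → 0 H
  atom 4: C, bond orders sum to 3 (valence 4) → 1 H
  atom 5: C, bond orders sum to 1 (valence 4) → 3 H
  atom 6: C, bond orders sum to 3 (valence 4) → 1 H
  atom 7: C, bond orders sum to 4 (valence 4) → 0 H
  atom 8: O, bond orders sum to 2 (valence 2) → 0 H
  atom 9: N, bond orders sum to 1 (valence 3) → 2 H
  atom 10: C, bond orders sum to 4 (valence 4) → 0 H
  atom 11: C, bond orders sum to 4 (valence 4) → 0 H
  atom 12: Cl (halogen, monovalent) → 0 H
  atom 13: C, bond orders sum to 4 (valence 4) → 0 H
  atom 14: O, bond orders sum to 2 (valence 2) → 0 H
  atom 15: C, bond orders sum to 1 (valence 4) → 3 H
  atom 16: C, bond orders sum to 4 (valence 4) → 0 H
  atom 17: S, bond orders sum to 1 (valence 2) → 1 H
  atom 18: C, bond orders sum to 4 (valence 4) → 0 H
  atom 19: C, bond orders sum to 3 (valence 4) → 1 H
  atom 20: C, bond orders sum to 4 (valence 4) → 0 H
  atom 21: O, bond orders sum to 2 (valence 2) → 0 H
  atom 22: O, bond orders sum to 2 (valence 2) → 0 H
  atom 23: C, bond orders sum to 1 (valence 4) → 3 H
Totals → C:14, H:16, Cl:1, N:1, O:6, S:1.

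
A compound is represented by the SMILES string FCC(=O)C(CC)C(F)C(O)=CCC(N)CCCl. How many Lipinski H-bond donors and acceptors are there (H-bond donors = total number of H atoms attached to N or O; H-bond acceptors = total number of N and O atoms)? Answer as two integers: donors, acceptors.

3, 3

Donors: find every N or O and count the H atoms it carries.
  atom 4 (O): bond orders sum to 2 → 0 H
  atom 11 (O): bond orders sum to 1 → 1 H
  atom 15 (N): bond orders sum to 1 → 2 H
Lipinski HBD = 3.
Acceptors: N atoms = 1, O atoms = 2 → HBA = 3.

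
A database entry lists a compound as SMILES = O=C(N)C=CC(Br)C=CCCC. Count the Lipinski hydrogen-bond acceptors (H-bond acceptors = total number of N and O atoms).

2

N atoms: 1; O atoms: 1.
Lipinski HBA = 1 + 1 = 2.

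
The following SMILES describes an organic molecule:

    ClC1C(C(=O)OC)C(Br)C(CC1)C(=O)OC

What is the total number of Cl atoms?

Scan the SMILES for Cl atoms (remember two-letter symbols like Cl and Br are single atoms).
Chlorine count: 1.

1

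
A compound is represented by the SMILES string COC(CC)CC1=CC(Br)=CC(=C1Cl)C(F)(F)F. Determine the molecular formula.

C12H13BrClF3O

Walk through each heavy atom and fill implicit hydrogens from standard valence (C 4, N 3, O 2, S 2, halogen 1):
  atom 1: C, bond orders sum to 1 (valence 4) → 3 H
  atom 2: O, bond orders sum to 2 (valence 2) → 0 H
  atom 3: C, bond orders sum to 3 (valence 4) → 1 H
  atom 4: C, bond orders sum to 2 (valence 4) → 2 H
  atom 5: C, bond orders sum to 1 (valence 4) → 3 H
  atom 6: C, bond orders sum to 2 (valence 4) → 2 H
  atom 7: C, bond orders sum to 4 (valence 4) → 0 H
  atom 8: C, bond orders sum to 3 (valence 4) → 1 H
  atom 9: C, bond orders sum to 4 (valence 4) → 0 H
  atom 10: Br (halogen, monovalent) → 0 H
  atom 11: C, bond orders sum to 3 (valence 4) → 1 H
  atom 12: C, bond orders sum to 4 (valence 4) → 0 H
  atom 13: C, bond orders sum to 4 (valence 4) → 0 H
  atom 14: Cl (halogen, monovalent) → 0 H
  atom 15: C, bond orders sum to 4 (valence 4) → 0 H
  atom 16: F (halogen, monovalent) → 0 H
  atom 17: F (halogen, monovalent) → 0 H
  atom 18: F (halogen, monovalent) → 0 H
Totals → C:12, H:13, Br:1, Cl:1, F:3, O:1.
In Hill order: C12H13BrClF3O.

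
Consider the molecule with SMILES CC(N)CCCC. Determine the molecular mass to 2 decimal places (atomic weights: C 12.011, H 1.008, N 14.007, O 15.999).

First, the molecular formula is C6H15N (counting implicit H from valence).
  C: 6 × 12.011 = 72.066
  H: 15 × 1.008 = 15.120
  N: 1 × 14.007 = 14.007
Sum: 6×12.011 + 15×1.008 + 1×14.007 = 101.193 → 101.19 g/mol.

101.19 g/mol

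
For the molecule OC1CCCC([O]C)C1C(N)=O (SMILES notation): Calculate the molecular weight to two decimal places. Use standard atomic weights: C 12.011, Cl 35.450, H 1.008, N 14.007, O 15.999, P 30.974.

173.21 g/mol

First, the molecular formula is C8H15NO3 (counting implicit H from valence).
  C: 8 × 12.011 = 96.088
  H: 15 × 1.008 = 15.120
  N: 1 × 14.007 = 14.007
  O: 3 × 15.999 = 47.997
Sum: 8×12.011 + 15×1.008 + 1×14.007 + 3×15.999 = 173.212 → 173.21 g/mol.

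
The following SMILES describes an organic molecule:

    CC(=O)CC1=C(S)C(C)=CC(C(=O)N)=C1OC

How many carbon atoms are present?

12

Count every carbon token in the SMILES (each C, including those in ring-closure positions and inside branches).
Carbon count: 12.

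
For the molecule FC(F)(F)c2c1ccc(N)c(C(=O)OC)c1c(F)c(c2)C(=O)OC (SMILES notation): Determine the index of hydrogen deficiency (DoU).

Molecular formula: C15H11F4NO4.
DoU = (2C + 2 + N − H − X) / 2, where X is the halogen count and O/S are ignored.
    = (2·15 + 2 + 1 − 11 − 4) / 2 = 18 / 2 = 9.

9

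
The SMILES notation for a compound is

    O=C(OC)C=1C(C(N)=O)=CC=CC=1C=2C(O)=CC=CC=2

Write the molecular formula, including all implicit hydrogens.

Walk through each heavy atom and fill implicit hydrogens from standard valence (C 4, N 3, O 2, S 2, halogen 1):
  atom 1: O, bond orders sum to 2 (valence 2) → 0 H
  atom 2: C, bond orders sum to 4 (valence 4) → 0 H
  atom 3: O, bond orders sum to 2 (valence 2) → 0 H
  atom 4: C, bond orders sum to 1 (valence 4) → 3 H
  atom 5: C, bond orders sum to 4 (valence 4) → 0 H
  atom 6: C, bond orders sum to 4 (valence 4) → 0 H
  atom 7: C, bond orders sum to 4 (valence 4) → 0 H
  atom 8: N, bond orders sum to 1 (valence 3) → 2 H
  atom 9: O, bond orders sum to 2 (valence 2) → 0 H
  atom 10: C, bond orders sum to 3 (valence 4) → 1 H
  atom 11: C, bond orders sum to 3 (valence 4) → 1 H
  atom 12: C, bond orders sum to 3 (valence 4) → 1 H
  atom 13: C, bond orders sum to 4 (valence 4) → 0 H
  atom 14: C, bond orders sum to 4 (valence 4) → 0 H
  atom 15: C, bond orders sum to 4 (valence 4) → 0 H
  atom 16: O, bond orders sum to 1 (valence 2) → 1 H
  atom 17: C, bond orders sum to 3 (valence 4) → 1 H
  atom 18: C, bond orders sum to 3 (valence 4) → 1 H
  atom 19: C, bond orders sum to 3 (valence 4) → 1 H
  atom 20: C, bond orders sum to 3 (valence 4) → 1 H
Totals → C:15, H:13, N:1, O:4.
In Hill order: C15H13NO4.

C15H13NO4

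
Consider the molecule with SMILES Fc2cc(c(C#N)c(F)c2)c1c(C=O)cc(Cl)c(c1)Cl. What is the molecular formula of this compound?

Walk through each heavy atom and fill implicit hydrogens from standard valence (C 4, N 3, O 2, S 2, halogen 1); for lowercase aromatic atoms, an aromatic c carries 1 H when it has two neighbours and 0 H with three, and aromatic n carries 0 H:
  atom 1: F (halogen, monovalent) → 0 H
  atom 2: aromatic c, 3 neighbours → 0 H
  atom 3: aromatic c, 2 neighbours → 1 H
  atom 4: aromatic c, 3 neighbours → 0 H
  atom 5: aromatic c, 3 neighbours → 0 H
  atom 6: C, bond orders sum to 4 (valence 4) → 0 H
  atom 7: N, bond orders sum to 3 (valence 3) → 0 H
  atom 8: aromatic c, 3 neighbours → 0 H
  atom 9: F (halogen, monovalent) → 0 H
  atom 10: aromatic c, 2 neighbours → 1 H
  atom 11: aromatic c, 3 neighbours → 0 H
  atom 12: aromatic c, 3 neighbours → 0 H
  atom 13: C, bond orders sum to 3 (valence 4) → 1 H
  atom 14: O, bond orders sum to 2 (valence 2) → 0 H
  atom 15: aromatic c, 2 neighbours → 1 H
  atom 16: aromatic c, 3 neighbours → 0 H
  atom 17: Cl (halogen, monovalent) → 0 H
  atom 18: aromatic c, 3 neighbours → 0 H
  atom 19: aromatic c, 2 neighbours → 1 H
  atom 20: Cl (halogen, monovalent) → 0 H
Totals → C:14, H:5, Cl:2, F:2, N:1, O:1.

C14H5Cl2F2NO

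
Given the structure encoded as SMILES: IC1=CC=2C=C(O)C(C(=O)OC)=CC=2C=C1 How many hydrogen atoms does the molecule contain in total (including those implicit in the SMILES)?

Walk through each heavy atom and fill implicit hydrogens from standard valence (C 4, N 3, O 2, S 2, halogen 1):
  atom 1: I (halogen, monovalent) → 0 H
  atom 2: C, bond orders sum to 4 (valence 4) → 0 H
  atom 3: C, bond orders sum to 3 (valence 4) → 1 H
  atom 4: C, bond orders sum to 4 (valence 4) → 0 H
  atom 5: C, bond orders sum to 3 (valence 4) → 1 H
  atom 6: C, bond orders sum to 4 (valence 4) → 0 H
  atom 7: O, bond orders sum to 1 (valence 2) → 1 H
  atom 8: C, bond orders sum to 4 (valence 4) → 0 H
  atom 9: C, bond orders sum to 4 (valence 4) → 0 H
  atom 10: O, bond orders sum to 2 (valence 2) → 0 H
  atom 11: O, bond orders sum to 2 (valence 2) → 0 H
  atom 12: C, bond orders sum to 1 (valence 4) → 3 H
  atom 13: C, bond orders sum to 3 (valence 4) → 1 H
  atom 14: C, bond orders sum to 4 (valence 4) → 0 H
  atom 15: C, bond orders sum to 3 (valence 4) → 1 H
  atom 16: C, bond orders sum to 3 (valence 4) → 1 H
Total hydrogens: 9.

9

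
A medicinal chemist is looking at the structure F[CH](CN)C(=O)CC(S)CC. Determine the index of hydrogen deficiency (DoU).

1

Degree of unsaturation = (number of rings) + (number of π bonds).
Ring closures in the SMILES: 0.
π bonds: 1 double bond (each 1 DoU) → 1 DoU from unsaturation.
Total DoU = 0 + 1 = 1.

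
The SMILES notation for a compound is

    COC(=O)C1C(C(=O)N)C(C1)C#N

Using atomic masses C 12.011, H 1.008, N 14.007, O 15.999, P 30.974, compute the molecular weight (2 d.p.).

182.18 g/mol

First, the molecular formula is C8H10N2O3 (counting implicit H from valence).
  C: 8 × 12.011 = 96.088
  H: 10 × 1.008 = 10.080
  N: 2 × 14.007 = 28.014
  O: 3 × 15.999 = 47.997
Sum: 8×12.011 + 10×1.008 + 2×14.007 + 3×15.999 = 182.179 → 182.18 g/mol.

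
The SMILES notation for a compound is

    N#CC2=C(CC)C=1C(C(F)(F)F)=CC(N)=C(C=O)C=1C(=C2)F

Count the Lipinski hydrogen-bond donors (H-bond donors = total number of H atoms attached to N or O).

2

Donors: find every N or O and count the H atoms it carries.
  atom 1 (N): bond orders sum to 3 → 0 H
  atom 15 (N): bond orders sum to 1 → 2 H
  atom 18 (O): bond orders sum to 2 → 0 H
Lipinski HBD = 2.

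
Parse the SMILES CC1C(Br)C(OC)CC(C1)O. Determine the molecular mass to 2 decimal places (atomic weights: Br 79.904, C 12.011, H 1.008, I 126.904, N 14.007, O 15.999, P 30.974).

First, the molecular formula is C8H15BrO2 (counting implicit H from valence).
  Br: 1 × 79.904 = 79.904
  C: 8 × 12.011 = 96.088
  H: 15 × 1.008 = 15.120
  O: 2 × 15.999 = 31.998
Sum: 1×79.904 + 8×12.011 + 15×1.008 + 2×15.999 = 223.110 → 223.11 g/mol.

223.11 g/mol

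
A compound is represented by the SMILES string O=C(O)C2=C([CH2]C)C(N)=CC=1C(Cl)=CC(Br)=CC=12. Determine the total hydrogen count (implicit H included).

Walk through each heavy atom and fill implicit hydrogens from standard valence (C 4, N 3, O 2, S 2, halogen 1):
  atom 1: O, bond orders sum to 2 (valence 2) → 0 H
  atom 2: C, bond orders sum to 4 (valence 4) → 0 H
  atom 3: O, bond orders sum to 1 (valence 2) → 1 H
  atom 4: C, bond orders sum to 4 (valence 4) → 0 H
  atom 5: C, bond orders sum to 4 (valence 4) → 0 H
  atom 6: C with explicit H count 2
  atom 7: C, bond orders sum to 1 (valence 4) → 3 H
  atom 8: C, bond orders sum to 4 (valence 4) → 0 H
  atom 9: N, bond orders sum to 1 (valence 3) → 2 H
  atom 10: C, bond orders sum to 3 (valence 4) → 1 H
  atom 11: C, bond orders sum to 4 (valence 4) → 0 H
  atom 12: C, bond orders sum to 4 (valence 4) → 0 H
  atom 13: Cl (halogen, monovalent) → 0 H
  atom 14: C, bond orders sum to 3 (valence 4) → 1 H
  atom 15: C, bond orders sum to 4 (valence 4) → 0 H
  atom 16: Br (halogen, monovalent) → 0 H
  atom 17: C, bond orders sum to 3 (valence 4) → 1 H
  atom 18: C, bond orders sum to 4 (valence 4) → 0 H
Total hydrogens: 11.

11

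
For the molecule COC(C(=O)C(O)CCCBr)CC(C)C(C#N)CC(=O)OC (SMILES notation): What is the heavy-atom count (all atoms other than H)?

22

Every atom symbol written in the SMILES (organic subset) is one heavy atom; implicit H are not written.
Heavy atoms by element → Br:1, C:15, N:1, O:5.
Total: 22.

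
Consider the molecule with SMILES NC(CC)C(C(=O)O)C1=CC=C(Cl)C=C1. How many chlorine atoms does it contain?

1

Scan the SMILES for Cl atoms (remember two-letter symbols like Cl and Br are single atoms).
Chlorine count: 1.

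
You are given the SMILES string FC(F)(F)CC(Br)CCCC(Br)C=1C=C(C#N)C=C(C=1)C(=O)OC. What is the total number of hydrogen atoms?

16

Walk through each heavy atom and fill implicit hydrogens from standard valence (C 4, N 3, O 2, S 2, halogen 1):
  atom 1: F (halogen, monovalent) → 0 H
  atom 2: C, bond orders sum to 4 (valence 4) → 0 H
  atom 3: F (halogen, monovalent) → 0 H
  atom 4: F (halogen, monovalent) → 0 H
  atom 5: C, bond orders sum to 2 (valence 4) → 2 H
  atom 6: C, bond orders sum to 3 (valence 4) → 1 H
  atom 7: Br (halogen, monovalent) → 0 H
  atom 8: C, bond orders sum to 2 (valence 4) → 2 H
  atom 9: C, bond orders sum to 2 (valence 4) → 2 H
  atom 10: C, bond orders sum to 2 (valence 4) → 2 H
  atom 11: C, bond orders sum to 3 (valence 4) → 1 H
  atom 12: Br (halogen, monovalent) → 0 H
  atom 13: C, bond orders sum to 4 (valence 4) → 0 H
  atom 14: C, bond orders sum to 3 (valence 4) → 1 H
  atom 15: C, bond orders sum to 4 (valence 4) → 0 H
  atom 16: C, bond orders sum to 4 (valence 4) → 0 H
  atom 17: N, bond orders sum to 3 (valence 3) → 0 H
  atom 18: C, bond orders sum to 3 (valence 4) → 1 H
  atom 19: C, bond orders sum to 4 (valence 4) → 0 H
  atom 20: C, bond orders sum to 3 (valence 4) → 1 H
  atom 21: C, bond orders sum to 4 (valence 4) → 0 H
  atom 22: O, bond orders sum to 2 (valence 2) → 0 H
  atom 23: O, bond orders sum to 2 (valence 2) → 0 H
  atom 24: C, bond orders sum to 1 (valence 4) → 3 H
Total hydrogens: 16.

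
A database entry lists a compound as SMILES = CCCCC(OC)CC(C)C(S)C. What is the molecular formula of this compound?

C11H24OS

Walk through each heavy atom and fill implicit hydrogens from standard valence (C 4, N 3, O 2, S 2, halogen 1):
  atom 1: C, bond orders sum to 1 (valence 4) → 3 H
  atom 2: C, bond orders sum to 2 (valence 4) → 2 H
  atom 3: C, bond orders sum to 2 (valence 4) → 2 H
  atom 4: C, bond orders sum to 2 (valence 4) → 2 H
  atom 5: C, bond orders sum to 3 (valence 4) → 1 H
  atom 6: O, bond orders sum to 2 (valence 2) → 0 H
  atom 7: C, bond orders sum to 1 (valence 4) → 3 H
  atom 8: C, bond orders sum to 2 (valence 4) → 2 H
  atom 9: C, bond orders sum to 3 (valence 4) → 1 H
  atom 10: C, bond orders sum to 1 (valence 4) → 3 H
  atom 11: C, bond orders sum to 3 (valence 4) → 1 H
  atom 12: S, bond orders sum to 1 (valence 2) → 1 H
  atom 13: C, bond orders sum to 1 (valence 4) → 3 H
Totals → C:11, H:24, O:1, S:1.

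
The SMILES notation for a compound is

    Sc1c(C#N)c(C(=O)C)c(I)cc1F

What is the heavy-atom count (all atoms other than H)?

Every atom symbol written in the SMILES (organic subset) is one heavy atom; implicit H are not written.
Heavy atoms by element → C:9, F:1, I:1, N:1, O:1, S:1.
Total: 14.

14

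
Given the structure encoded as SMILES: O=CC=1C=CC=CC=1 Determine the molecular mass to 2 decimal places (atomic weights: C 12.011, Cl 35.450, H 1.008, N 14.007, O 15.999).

106.12 g/mol

First, the molecular formula is C7H6O (counting implicit H from valence).
  C: 7 × 12.011 = 84.077
  H: 6 × 1.008 = 6.048
  O: 1 × 15.999 = 15.999
Sum: 7×12.011 + 6×1.008 + 1×15.999 = 106.124 → 106.12 g/mol.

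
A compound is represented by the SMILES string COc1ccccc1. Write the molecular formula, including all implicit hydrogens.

Walk through each heavy atom and fill implicit hydrogens from standard valence (C 4, N 3, O 2, S 2, halogen 1); for lowercase aromatic atoms, an aromatic c carries 1 H when it has two neighbours and 0 H with three, and aromatic n carries 0 H:
  atom 1: C, bond orders sum to 1 (valence 4) → 3 H
  atom 2: O, bond orders sum to 2 (valence 2) → 0 H
  atom 3: aromatic c, 3 neighbours → 0 H
  atom 4: aromatic c, 2 neighbours → 1 H
  atom 5: aromatic c, 2 neighbours → 1 H
  atom 6: aromatic c, 2 neighbours → 1 H
  atom 7: aromatic c, 2 neighbours → 1 H
  atom 8: aromatic c, 2 neighbours → 1 H
Totals → C:7, H:8, O:1.

C7H8O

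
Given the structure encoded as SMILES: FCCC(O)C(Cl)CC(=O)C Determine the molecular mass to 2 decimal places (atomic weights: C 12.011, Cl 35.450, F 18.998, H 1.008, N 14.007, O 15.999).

First, the molecular formula is C7H12ClFO2 (counting implicit H from valence).
  C: 7 × 12.011 = 84.077
  Cl: 1 × 35.450 = 35.450
  F: 1 × 18.998 = 18.998
  H: 12 × 1.008 = 12.096
  O: 2 × 15.999 = 31.998
Sum: 7×12.011 + 1×35.450 + 1×18.998 + 12×1.008 + 2×15.999 = 182.619 → 182.62 g/mol.

182.62 g/mol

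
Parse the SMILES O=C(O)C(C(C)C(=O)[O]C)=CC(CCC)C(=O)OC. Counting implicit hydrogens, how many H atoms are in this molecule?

Walk through each heavy atom and fill implicit hydrogens from standard valence (C 4, N 3, O 2, S 2, halogen 1):
  atom 1: O, bond orders sum to 2 (valence 2) → 0 H
  atom 2: C, bond orders sum to 4 (valence 4) → 0 H
  atom 3: O, bond orders sum to 1 (valence 2) → 1 H
  atom 4: C, bond orders sum to 4 (valence 4) → 0 H
  atom 5: C, bond orders sum to 3 (valence 4) → 1 H
  atom 6: C, bond orders sum to 1 (valence 4) → 3 H
  atom 7: C, bond orders sum to 4 (valence 4) → 0 H
  atom 8: O, bond orders sum to 2 (valence 2) → 0 H
  atom 9: O with explicit H count 0
  atom 10: C, bond orders sum to 1 (valence 4) → 3 H
  atom 11: C, bond orders sum to 3 (valence 4) → 1 H
  atom 12: C, bond orders sum to 3 (valence 4) → 1 H
  atom 13: C, bond orders sum to 2 (valence 4) → 2 H
  atom 14: C, bond orders sum to 2 (valence 4) → 2 H
  atom 15: C, bond orders sum to 1 (valence 4) → 3 H
  atom 16: C, bond orders sum to 4 (valence 4) → 0 H
  atom 17: O, bond orders sum to 2 (valence 2) → 0 H
  atom 18: O, bond orders sum to 2 (valence 2) → 0 H
  atom 19: C, bond orders sum to 1 (valence 4) → 3 H
Total hydrogens: 20.

20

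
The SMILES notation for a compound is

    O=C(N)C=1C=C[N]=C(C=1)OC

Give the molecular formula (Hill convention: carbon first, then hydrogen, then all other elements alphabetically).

Walk through each heavy atom and fill implicit hydrogens from standard valence (C 4, N 3, O 2, S 2, halogen 1):
  atom 1: O, bond orders sum to 2 (valence 2) → 0 H
  atom 2: C, bond orders sum to 4 (valence 4) → 0 H
  atom 3: N, bond orders sum to 1 (valence 3) → 2 H
  atom 4: C, bond orders sum to 4 (valence 4) → 0 H
  atom 5: C, bond orders sum to 3 (valence 4) → 1 H
  atom 6: C, bond orders sum to 3 (valence 4) → 1 H
  atom 7: N with explicit H count 0
  atom 8: C, bond orders sum to 4 (valence 4) → 0 H
  atom 9: C, bond orders sum to 3 (valence 4) → 1 H
  atom 10: O, bond orders sum to 2 (valence 2) → 0 H
  atom 11: C, bond orders sum to 1 (valence 4) → 3 H
Totals → C:7, H:8, N:2, O:2.
In Hill order: C7H8N2O2.

C7H8N2O2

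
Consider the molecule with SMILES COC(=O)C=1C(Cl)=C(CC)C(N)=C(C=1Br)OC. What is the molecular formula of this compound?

Walk through each heavy atom and fill implicit hydrogens from standard valence (C 4, N 3, O 2, S 2, halogen 1):
  atom 1: C, bond orders sum to 1 (valence 4) → 3 H
  atom 2: O, bond orders sum to 2 (valence 2) → 0 H
  atom 3: C, bond orders sum to 4 (valence 4) → 0 H
  atom 4: O, bond orders sum to 2 (valence 2) → 0 H
  atom 5: C, bond orders sum to 4 (valence 4) → 0 H
  atom 6: C, bond orders sum to 4 (valence 4) → 0 H
  atom 7: Cl (halogen, monovalent) → 0 H
  atom 8: C, bond orders sum to 4 (valence 4) → 0 H
  atom 9: C, bond orders sum to 2 (valence 4) → 2 H
  atom 10: C, bond orders sum to 1 (valence 4) → 3 H
  atom 11: C, bond orders sum to 4 (valence 4) → 0 H
  atom 12: N, bond orders sum to 1 (valence 3) → 2 H
  atom 13: C, bond orders sum to 4 (valence 4) → 0 H
  atom 14: C, bond orders sum to 4 (valence 4) → 0 H
  atom 15: Br (halogen, monovalent) → 0 H
  atom 16: O, bond orders sum to 2 (valence 2) → 0 H
  atom 17: C, bond orders sum to 1 (valence 4) → 3 H
Totals → C:11, H:13, Br:1, Cl:1, N:1, O:3.
In Hill order: C11H13BrClNO3.

C11H13BrClNO3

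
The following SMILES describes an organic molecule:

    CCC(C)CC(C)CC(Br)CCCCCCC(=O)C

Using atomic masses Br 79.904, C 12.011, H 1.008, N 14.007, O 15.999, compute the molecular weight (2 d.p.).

First, the molecular formula is C17H33BrO (counting implicit H from valence).
  Br: 1 × 79.904 = 79.904
  C: 17 × 12.011 = 204.187
  H: 33 × 1.008 = 33.264
  O: 1 × 15.999 = 15.999
Sum: 1×79.904 + 17×12.011 + 33×1.008 + 1×15.999 = 333.354 → 333.35 g/mol.

333.35 g/mol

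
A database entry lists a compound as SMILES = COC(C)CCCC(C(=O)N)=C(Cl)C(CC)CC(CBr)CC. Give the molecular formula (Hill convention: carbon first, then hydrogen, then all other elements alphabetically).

Walk through each heavy atom and fill implicit hydrogens from standard valence (C 4, N 3, O 2, S 2, halogen 1):
  atom 1: C, bond orders sum to 1 (valence 4) → 3 H
  atom 2: O, bond orders sum to 2 (valence 2) → 0 H
  atom 3: C, bond orders sum to 3 (valence 4) → 1 H
  atom 4: C, bond orders sum to 1 (valence 4) → 3 H
  atom 5: C, bond orders sum to 2 (valence 4) → 2 H
  atom 6: C, bond orders sum to 2 (valence 4) → 2 H
  atom 7: C, bond orders sum to 2 (valence 4) → 2 H
  atom 8: C, bond orders sum to 4 (valence 4) → 0 H
  atom 9: C, bond orders sum to 4 (valence 4) → 0 H
  atom 10: O, bond orders sum to 2 (valence 2) → 0 H
  atom 11: N, bond orders sum to 1 (valence 3) → 2 H
  atom 12: C, bond orders sum to 4 (valence 4) → 0 H
  atom 13: Cl (halogen, monovalent) → 0 H
  atom 14: C, bond orders sum to 3 (valence 4) → 1 H
  atom 15: C, bond orders sum to 2 (valence 4) → 2 H
  atom 16: C, bond orders sum to 1 (valence 4) → 3 H
  atom 17: C, bond orders sum to 2 (valence 4) → 2 H
  atom 18: C, bond orders sum to 3 (valence 4) → 1 H
  atom 19: C, bond orders sum to 2 (valence 4) → 2 H
  atom 20: Br (halogen, monovalent) → 0 H
  atom 21: C, bond orders sum to 2 (valence 4) → 2 H
  atom 22: C, bond orders sum to 1 (valence 4) → 3 H
Totals → C:17, H:31, Br:1, Cl:1, N:1, O:2.
In Hill order: C17H31BrClNO2.

C17H31BrClNO2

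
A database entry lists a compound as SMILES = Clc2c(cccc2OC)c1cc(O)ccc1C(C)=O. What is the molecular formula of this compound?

C15H13ClO3

Walk through each heavy atom and fill implicit hydrogens from standard valence (C 4, N 3, O 2, S 2, halogen 1); for lowercase aromatic atoms, an aromatic c carries 1 H when it has two neighbours and 0 H with three, and aromatic n carries 0 H:
  atom 1: Cl (halogen, monovalent) → 0 H
  atom 2: aromatic c, 3 neighbours → 0 H
  atom 3: aromatic c, 3 neighbours → 0 H
  atom 4: aromatic c, 2 neighbours → 1 H
  atom 5: aromatic c, 2 neighbours → 1 H
  atom 6: aromatic c, 2 neighbours → 1 H
  atom 7: aromatic c, 3 neighbours → 0 H
  atom 8: O, bond orders sum to 2 (valence 2) → 0 H
  atom 9: C, bond orders sum to 1 (valence 4) → 3 H
  atom 10: aromatic c, 3 neighbours → 0 H
  atom 11: aromatic c, 2 neighbours → 1 H
  atom 12: aromatic c, 3 neighbours → 0 H
  atom 13: O, bond orders sum to 1 (valence 2) → 1 H
  atom 14: aromatic c, 2 neighbours → 1 H
  atom 15: aromatic c, 2 neighbours → 1 H
  atom 16: aromatic c, 3 neighbours → 0 H
  atom 17: C, bond orders sum to 4 (valence 4) → 0 H
  atom 18: C, bond orders sum to 1 (valence 4) → 3 H
  atom 19: O, bond orders sum to 2 (valence 2) → 0 H
Totals → C:15, H:13, Cl:1, O:3.
In Hill order: C15H13ClO3.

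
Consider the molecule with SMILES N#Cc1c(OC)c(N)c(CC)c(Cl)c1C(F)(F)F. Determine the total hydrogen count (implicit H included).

Walk through each heavy atom and fill implicit hydrogens from standard valence (C 4, N 3, O 2, S 2, halogen 1); for lowercase aromatic atoms, an aromatic c carries 1 H when it has two neighbours and 0 H with three, and aromatic n carries 0 H:
  atom 1: N, bond orders sum to 3 (valence 3) → 0 H
  atom 2: C, bond orders sum to 4 (valence 4) → 0 H
  atom 3: aromatic c, 3 neighbours → 0 H
  atom 4: aromatic c, 3 neighbours → 0 H
  atom 5: O, bond orders sum to 2 (valence 2) → 0 H
  atom 6: C, bond orders sum to 1 (valence 4) → 3 H
  atom 7: aromatic c, 3 neighbours → 0 H
  atom 8: N, bond orders sum to 1 (valence 3) → 2 H
  atom 9: aromatic c, 3 neighbours → 0 H
  atom 10: C, bond orders sum to 2 (valence 4) → 2 H
  atom 11: C, bond orders sum to 1 (valence 4) → 3 H
  atom 12: aromatic c, 3 neighbours → 0 H
  atom 13: Cl (halogen, monovalent) → 0 H
  atom 14: aromatic c, 3 neighbours → 0 H
  atom 15: C, bond orders sum to 4 (valence 4) → 0 H
  atom 16: F (halogen, monovalent) → 0 H
  atom 17: F (halogen, monovalent) → 0 H
  atom 18: F (halogen, monovalent) → 0 H
Total hydrogens: 10.

10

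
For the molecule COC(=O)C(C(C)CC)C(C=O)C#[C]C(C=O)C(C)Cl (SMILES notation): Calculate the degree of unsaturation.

5

Degree of unsaturation = (number of rings) + (number of π bonds).
Ring closures in the SMILES: 0.
π bonds: 3 double bonds (each 1 DoU), 1 triple bond (each 2 DoU) → 5 DoU from unsaturation.
Total DoU = 0 + 5 = 5.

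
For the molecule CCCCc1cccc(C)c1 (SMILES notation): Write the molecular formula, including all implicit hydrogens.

C11H16

Walk through each heavy atom and fill implicit hydrogens from standard valence (C 4, N 3, O 2, S 2, halogen 1); for lowercase aromatic atoms, an aromatic c carries 1 H when it has two neighbours and 0 H with three, and aromatic n carries 0 H:
  atom 1: C, bond orders sum to 1 (valence 4) → 3 H
  atom 2: C, bond orders sum to 2 (valence 4) → 2 H
  atom 3: C, bond orders sum to 2 (valence 4) → 2 H
  atom 4: C, bond orders sum to 2 (valence 4) → 2 H
  atom 5: aromatic c, 3 neighbours → 0 H
  atom 6: aromatic c, 2 neighbours → 1 H
  atom 7: aromatic c, 2 neighbours → 1 H
  atom 8: aromatic c, 2 neighbours → 1 H
  atom 9: aromatic c, 3 neighbours → 0 H
  atom 10: C, bond orders sum to 1 (valence 4) → 3 H
  atom 11: aromatic c, 2 neighbours → 1 H
Totals → C:11, H:16.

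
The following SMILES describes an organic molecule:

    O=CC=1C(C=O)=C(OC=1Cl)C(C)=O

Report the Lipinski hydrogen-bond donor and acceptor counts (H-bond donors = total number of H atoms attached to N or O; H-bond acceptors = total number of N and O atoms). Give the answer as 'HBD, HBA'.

0, 4

Donors: find every N or O and count the H atoms it carries.
  atom 1 (O): bond orders sum to 2 → 0 H
  atom 6 (O): bond orders sum to 2 → 0 H
  atom 8 (O): bond orders sum to 2 → 0 H
  atom 13 (O): bond orders sum to 2 → 0 H
Lipinski HBD = 0.
Acceptors: N atoms = 0, O atoms = 4 → HBA = 4.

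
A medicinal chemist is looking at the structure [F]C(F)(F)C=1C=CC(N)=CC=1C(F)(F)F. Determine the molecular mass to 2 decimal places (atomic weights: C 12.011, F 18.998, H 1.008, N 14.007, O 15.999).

First, the molecular formula is C8H5F6N (counting implicit H from valence).
  C: 8 × 12.011 = 96.088
  F: 6 × 18.998 = 113.988
  H: 5 × 1.008 = 5.040
  N: 1 × 14.007 = 14.007
Sum: 8×12.011 + 6×18.998 + 5×1.008 + 1×14.007 = 229.123 → 229.12 g/mol.

229.12 g/mol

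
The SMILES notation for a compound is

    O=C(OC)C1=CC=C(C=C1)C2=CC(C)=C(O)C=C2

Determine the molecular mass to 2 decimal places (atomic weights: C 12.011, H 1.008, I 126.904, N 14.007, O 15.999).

First, the molecular formula is C15H14O3 (counting implicit H from valence).
  C: 15 × 12.011 = 180.165
  H: 14 × 1.008 = 14.112
  O: 3 × 15.999 = 47.997
Sum: 15×12.011 + 14×1.008 + 3×15.999 = 242.274 → 242.27 g/mol.

242.27 g/mol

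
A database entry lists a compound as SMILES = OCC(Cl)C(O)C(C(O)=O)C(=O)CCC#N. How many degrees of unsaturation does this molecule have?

4

Degree of unsaturation = (number of rings) + (number of π bonds).
Ring closures in the SMILES: 0.
π bonds: 2 double bonds (each 1 DoU), 1 triple bond (each 2 DoU) → 4 DoU from unsaturation.
Total DoU = 0 + 4 = 4.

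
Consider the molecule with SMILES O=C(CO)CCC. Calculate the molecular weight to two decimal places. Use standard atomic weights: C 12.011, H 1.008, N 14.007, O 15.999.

102.13 g/mol

First, the molecular formula is C5H10O2 (counting implicit H from valence).
  C: 5 × 12.011 = 60.055
  H: 10 × 1.008 = 10.080
  O: 2 × 15.999 = 31.998
Sum: 5×12.011 + 10×1.008 + 2×15.999 = 102.133 → 102.13 g/mol.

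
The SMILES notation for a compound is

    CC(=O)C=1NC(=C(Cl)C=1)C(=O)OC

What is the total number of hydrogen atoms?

8

Walk through each heavy atom and fill implicit hydrogens from standard valence (C 4, N 3, O 2, S 2, halogen 1):
  atom 1: C, bond orders sum to 1 (valence 4) → 3 H
  atom 2: C, bond orders sum to 4 (valence 4) → 0 H
  atom 3: O, bond orders sum to 2 (valence 2) → 0 H
  atom 4: C, bond orders sum to 4 (valence 4) → 0 H
  atom 5: N, bond orders sum to 2 (valence 3) → 1 H
  atom 6: C, bond orders sum to 4 (valence 4) → 0 H
  atom 7: C, bond orders sum to 4 (valence 4) → 0 H
  atom 8: Cl (halogen, monovalent) → 0 H
  atom 9: C, bond orders sum to 3 (valence 4) → 1 H
  atom 10: C, bond orders sum to 4 (valence 4) → 0 H
  atom 11: O, bond orders sum to 2 (valence 2) → 0 H
  atom 12: O, bond orders sum to 2 (valence 2) → 0 H
  atom 13: C, bond orders sum to 1 (valence 4) → 3 H
Total hydrogens: 8.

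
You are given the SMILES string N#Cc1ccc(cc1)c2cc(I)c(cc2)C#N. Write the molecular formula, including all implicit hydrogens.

Walk through each heavy atom and fill implicit hydrogens from standard valence (C 4, N 3, O 2, S 2, halogen 1); for lowercase aromatic atoms, an aromatic c carries 1 H when it has two neighbours and 0 H with three, and aromatic n carries 0 H:
  atom 1: N, bond orders sum to 3 (valence 3) → 0 H
  atom 2: C, bond orders sum to 4 (valence 4) → 0 H
  atom 3: aromatic c, 3 neighbours → 0 H
  atom 4: aromatic c, 2 neighbours → 1 H
  atom 5: aromatic c, 2 neighbours → 1 H
  atom 6: aromatic c, 3 neighbours → 0 H
  atom 7: aromatic c, 2 neighbours → 1 H
  atom 8: aromatic c, 2 neighbours → 1 H
  atom 9: aromatic c, 3 neighbours → 0 H
  atom 10: aromatic c, 2 neighbours → 1 H
  atom 11: aromatic c, 3 neighbours → 0 H
  atom 12: I (halogen, monovalent) → 0 H
  atom 13: aromatic c, 3 neighbours → 0 H
  atom 14: aromatic c, 2 neighbours → 1 H
  atom 15: aromatic c, 2 neighbours → 1 H
  atom 16: C, bond orders sum to 4 (valence 4) → 0 H
  atom 17: N, bond orders sum to 3 (valence 3) → 0 H
Totals → C:14, H:7, I:1, N:2.
In Hill order: C14H7IN2.

C14H7IN2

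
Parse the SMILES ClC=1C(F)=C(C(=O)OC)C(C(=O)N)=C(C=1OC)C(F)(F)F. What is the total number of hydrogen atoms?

Walk through each heavy atom and fill implicit hydrogens from standard valence (C 4, N 3, O 2, S 2, halogen 1):
  atom 1: Cl (halogen, monovalent) → 0 H
  atom 2: C, bond orders sum to 4 (valence 4) → 0 H
  atom 3: C, bond orders sum to 4 (valence 4) → 0 H
  atom 4: F (halogen, monovalent) → 0 H
  atom 5: C, bond orders sum to 4 (valence 4) → 0 H
  atom 6: C, bond orders sum to 4 (valence 4) → 0 H
  atom 7: O, bond orders sum to 2 (valence 2) → 0 H
  atom 8: O, bond orders sum to 2 (valence 2) → 0 H
  atom 9: C, bond orders sum to 1 (valence 4) → 3 H
  atom 10: C, bond orders sum to 4 (valence 4) → 0 H
  atom 11: C, bond orders sum to 4 (valence 4) → 0 H
  atom 12: O, bond orders sum to 2 (valence 2) → 0 H
  atom 13: N, bond orders sum to 1 (valence 3) → 2 H
  atom 14: C, bond orders sum to 4 (valence 4) → 0 H
  atom 15: C, bond orders sum to 4 (valence 4) → 0 H
  atom 16: O, bond orders sum to 2 (valence 2) → 0 H
  atom 17: C, bond orders sum to 1 (valence 4) → 3 H
  atom 18: C, bond orders sum to 4 (valence 4) → 0 H
  atom 19: F (halogen, monovalent) → 0 H
  atom 20: F (halogen, monovalent) → 0 H
  atom 21: F (halogen, monovalent) → 0 H
Total hydrogens: 8.

8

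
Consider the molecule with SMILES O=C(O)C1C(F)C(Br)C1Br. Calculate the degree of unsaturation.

2

Molecular formula: C5H5Br2FO2.
DoU = (2C + 2 + N − H − X) / 2, where X is the halogen count and O/S are ignored.
    = (2·5 + 2 + 0 − 5 − 3) / 2 = 4 / 2 = 2.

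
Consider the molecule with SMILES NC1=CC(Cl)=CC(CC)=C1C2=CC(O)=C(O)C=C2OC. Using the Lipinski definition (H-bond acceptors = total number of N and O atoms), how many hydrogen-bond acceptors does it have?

N atoms: 1; O atoms: 3.
Lipinski HBA = 1 + 3 = 4.

4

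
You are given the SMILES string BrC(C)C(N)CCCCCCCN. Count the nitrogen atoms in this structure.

Scan the SMILES for N atoms (remember two-letter symbols like Cl and Br are single atoms).
Nitrogen count: 2.

2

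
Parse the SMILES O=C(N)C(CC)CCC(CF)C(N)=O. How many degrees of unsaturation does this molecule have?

Degree of unsaturation = (number of rings) + (number of π bonds).
Ring closures in the SMILES: 0.
π bonds: 2 double bonds (each 1 DoU) → 2 DoU from unsaturation.
Total DoU = 0 + 2 = 2.

2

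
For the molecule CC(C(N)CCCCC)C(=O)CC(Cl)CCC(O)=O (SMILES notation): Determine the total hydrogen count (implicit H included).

26

Walk through each heavy atom and fill implicit hydrogens from standard valence (C 4, N 3, O 2, S 2, halogen 1):
  atom 1: C, bond orders sum to 1 (valence 4) → 3 H
  atom 2: C, bond orders sum to 3 (valence 4) → 1 H
  atom 3: C, bond orders sum to 3 (valence 4) → 1 H
  atom 4: N, bond orders sum to 1 (valence 3) → 2 H
  atom 5: C, bond orders sum to 2 (valence 4) → 2 H
  atom 6: C, bond orders sum to 2 (valence 4) → 2 H
  atom 7: C, bond orders sum to 2 (valence 4) → 2 H
  atom 8: C, bond orders sum to 2 (valence 4) → 2 H
  atom 9: C, bond orders sum to 1 (valence 4) → 3 H
  atom 10: C, bond orders sum to 4 (valence 4) → 0 H
  atom 11: O, bond orders sum to 2 (valence 2) → 0 H
  atom 12: C, bond orders sum to 2 (valence 4) → 2 H
  atom 13: C, bond orders sum to 3 (valence 4) → 1 H
  atom 14: Cl (halogen, monovalent) → 0 H
  atom 15: C, bond orders sum to 2 (valence 4) → 2 H
  atom 16: C, bond orders sum to 2 (valence 4) → 2 H
  atom 17: C, bond orders sum to 4 (valence 4) → 0 H
  atom 18: O, bond orders sum to 1 (valence 2) → 1 H
  atom 19: O, bond orders sum to 2 (valence 2) → 0 H
Total hydrogens: 26.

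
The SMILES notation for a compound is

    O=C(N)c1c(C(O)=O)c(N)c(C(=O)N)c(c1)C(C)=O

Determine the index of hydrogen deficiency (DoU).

8

Molecular formula: C11H11N3O5.
DoU = (2C + 2 + N − H − X) / 2, where X is the halogen count and O/S are ignored.
    = (2·11 + 2 + 3 − 11 − 0) / 2 = 16 / 2 = 8.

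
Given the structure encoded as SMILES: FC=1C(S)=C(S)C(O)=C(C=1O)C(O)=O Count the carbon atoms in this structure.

7

Count every carbon token in the SMILES (each C, including those in ring-closure positions and inside branches).
Carbon count: 7.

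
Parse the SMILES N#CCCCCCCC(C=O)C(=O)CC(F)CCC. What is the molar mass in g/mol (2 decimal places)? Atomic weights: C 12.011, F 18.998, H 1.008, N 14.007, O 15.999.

First, the molecular formula is C15H24FNO2 (counting implicit H from valence).
  C: 15 × 12.011 = 180.165
  F: 1 × 18.998 = 18.998
  H: 24 × 1.008 = 24.192
  N: 1 × 14.007 = 14.007
  O: 2 × 15.999 = 31.998
Sum: 15×12.011 + 1×18.998 + 24×1.008 + 1×14.007 + 2×15.999 = 269.360 → 269.36 g/mol.

269.36 g/mol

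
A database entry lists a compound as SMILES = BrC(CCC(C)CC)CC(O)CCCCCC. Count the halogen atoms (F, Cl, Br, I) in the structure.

1

Halogen atoms appear at heavy-atom position 1 (1×Br).
Other groups present: 1 hydroxyl.
Halogen count: 1.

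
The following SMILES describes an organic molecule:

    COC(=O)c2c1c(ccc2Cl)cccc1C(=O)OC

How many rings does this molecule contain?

In SMILES, each pair of matching ring-closure digits denotes one ring-closing bond; the number of such bonds equals the number of independent rings.
Ring-closure bonds here: 2.

2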